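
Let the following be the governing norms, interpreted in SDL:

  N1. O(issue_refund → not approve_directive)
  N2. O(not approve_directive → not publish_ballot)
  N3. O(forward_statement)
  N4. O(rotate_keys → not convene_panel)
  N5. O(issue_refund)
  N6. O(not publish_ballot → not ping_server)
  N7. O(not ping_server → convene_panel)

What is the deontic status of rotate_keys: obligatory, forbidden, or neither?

Forbidden

Premise 5 gives O(issue_refund).
With premise 1, O(issue_refund → not approve_directive), the K-axiom yields O(not approve_directive).
Premise 2 is O(not approve_directive → not publish_ballot); since O(not approve_directive), deontic closure gives O(not publish_ballot).
From O(not publish_ballot) and premise 6, O(not publish_ballot → not ping_server), we obtain O(not ping_server).
From O(not ping_server) and premise 7, O(not ping_server → convene_panel), we obtain O(convene_panel).
The contrapositive of premise 4 (O(rotate_keys → not convene_panel)) is O(convene_panel → not rotate_keys), and O(convene_panel) is already established, so O(not rotate_keys).
Premise 3 does not contribute to this derivation.
Thus O(not rotate_keys), which is F(rotate_keys): rotate_keys is forbidden.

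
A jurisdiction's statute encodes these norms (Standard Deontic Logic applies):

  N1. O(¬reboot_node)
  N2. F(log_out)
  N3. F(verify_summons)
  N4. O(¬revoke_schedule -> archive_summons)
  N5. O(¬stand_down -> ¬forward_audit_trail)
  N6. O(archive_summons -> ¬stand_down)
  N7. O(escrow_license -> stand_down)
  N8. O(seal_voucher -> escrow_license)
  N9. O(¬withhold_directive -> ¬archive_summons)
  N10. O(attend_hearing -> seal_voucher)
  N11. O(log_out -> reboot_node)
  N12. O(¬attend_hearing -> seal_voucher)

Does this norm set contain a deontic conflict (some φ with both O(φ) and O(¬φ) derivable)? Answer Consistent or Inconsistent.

Premise 11 is O(log_out -> reboot_node), but O(log_out) is not derivable from the premises, so it does not yield O(reboot_node).
So O(reboot_node) is not derivable, and the apparent clash with O(¬reboot_node) does not arise.
A world satisfying every obligation exists (e.g. archive_summons=false, attend_hearing=false, escrow_license=true, forward_audit_trail=false, log_out=false, reboot_node=false, revoke_schedule=true, seal_voucher=true, stand_down=true, verify_summons=false, withhold_directive=false); no atom is both obligatory and forbidden, so the set is consistent.

Consistent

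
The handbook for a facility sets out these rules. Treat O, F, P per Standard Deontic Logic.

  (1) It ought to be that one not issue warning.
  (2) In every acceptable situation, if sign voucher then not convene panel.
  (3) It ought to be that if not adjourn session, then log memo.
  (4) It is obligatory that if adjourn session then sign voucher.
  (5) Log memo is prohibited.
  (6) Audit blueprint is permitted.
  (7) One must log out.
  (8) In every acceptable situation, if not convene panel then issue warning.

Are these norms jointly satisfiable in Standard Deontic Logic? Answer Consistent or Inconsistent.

Premise 5 is F(log_memo), i.e. O(¬log_memo).
The contrapositive of premise 3 (O(¬adjourn_session → log_memo)) is O(¬log_memo → adjourn_session), and O(¬log_memo) is already established, so O(adjourn_session).
From O(adjourn_session) and premise 4, O(adjourn_session → sign_voucher), we obtain O(sign_voucher).
Applying K to premise 2 (O(sign_voucher → ¬convene_panel)) and O(sign_voucher) yields O(¬convene_panel).
Applying K to premise 8 (O(¬convene_panel → issue_warning)) and O(¬convene_panel) yields O(issue_warning).
Yet premise 1 states O(¬issue_warning).
We now have both O(issue_warning) and O(¬issue_warning) — issue_warning is simultaneously obligatory and forbidden, violating the D-axiom.

Inconsistent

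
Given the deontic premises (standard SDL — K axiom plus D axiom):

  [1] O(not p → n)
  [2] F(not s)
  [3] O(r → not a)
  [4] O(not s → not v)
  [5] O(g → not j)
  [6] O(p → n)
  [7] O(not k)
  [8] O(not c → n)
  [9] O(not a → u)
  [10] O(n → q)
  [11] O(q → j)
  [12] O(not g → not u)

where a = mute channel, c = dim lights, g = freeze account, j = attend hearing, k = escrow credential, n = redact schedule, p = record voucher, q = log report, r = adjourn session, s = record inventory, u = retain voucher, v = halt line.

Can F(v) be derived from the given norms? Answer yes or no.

Premise 4 is O(not s → not v), but O(not s) is not derivable from the premises, so it does not yield O(not v).
No other premise forces O(not v). An ideal world satisfying every premise can still have v true, so F(v) is not derivable.

No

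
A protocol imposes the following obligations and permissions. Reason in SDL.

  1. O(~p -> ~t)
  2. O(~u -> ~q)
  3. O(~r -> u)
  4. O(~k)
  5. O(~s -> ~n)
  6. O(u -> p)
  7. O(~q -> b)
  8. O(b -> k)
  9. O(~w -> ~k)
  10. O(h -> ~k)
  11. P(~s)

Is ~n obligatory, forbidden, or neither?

Neither

Premise 5 is O(~s -> ~n), but O(~s) is not derivable from the premises (the permission P(~s) asserts only ~O(s), not O(~s)), so it does not yield O(~n).
No premise or chain of K-axiom applications forces O(~n), and none forces O(n). So ~n is neither obligatory nor forbidden under these norms.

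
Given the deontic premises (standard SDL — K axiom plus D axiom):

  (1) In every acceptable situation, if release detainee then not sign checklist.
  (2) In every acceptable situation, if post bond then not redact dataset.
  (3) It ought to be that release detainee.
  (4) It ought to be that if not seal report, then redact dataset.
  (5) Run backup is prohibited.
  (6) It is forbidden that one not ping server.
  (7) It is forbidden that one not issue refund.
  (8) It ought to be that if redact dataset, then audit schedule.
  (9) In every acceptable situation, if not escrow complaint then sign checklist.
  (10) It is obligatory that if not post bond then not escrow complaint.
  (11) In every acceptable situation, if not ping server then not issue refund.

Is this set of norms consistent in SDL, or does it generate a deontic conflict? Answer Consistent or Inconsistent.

Premise 11 is O(¬ping_server → ¬issue_refund), but O(¬ping_server) is not derivable from the premises, so it does not yield O(¬issue_refund).
So O(¬issue_refund) is not derivable, and the apparent clash with O(issue_refund) does not arise.
A world satisfying every obligation exists (e.g. audit_schedule=false, escrow_complaint=true, issue_refund=true, ping_server=true, post_bond=true, redact_dataset=false, release_detainee=true, run_backup=false, seal_report=true, sign_checklist=false); no atom is both obligatory and forbidden, so the set is consistent.

Consistent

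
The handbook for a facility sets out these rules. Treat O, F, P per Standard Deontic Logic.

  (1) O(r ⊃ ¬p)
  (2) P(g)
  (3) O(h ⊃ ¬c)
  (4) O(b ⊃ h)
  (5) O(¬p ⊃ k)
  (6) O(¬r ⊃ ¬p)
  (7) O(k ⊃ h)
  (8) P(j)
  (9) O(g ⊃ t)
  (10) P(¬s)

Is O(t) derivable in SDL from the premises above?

No

Premise 9 is O(g ⊃ t), but O(g) is not derivable from the premises (the permission P(g) asserts only ¬O(¬g), not O(g)), so it does not yield O(t).
No other premise forces O(t). An ideal world satisfying every premise can still have t false, so O(t) is not derivable.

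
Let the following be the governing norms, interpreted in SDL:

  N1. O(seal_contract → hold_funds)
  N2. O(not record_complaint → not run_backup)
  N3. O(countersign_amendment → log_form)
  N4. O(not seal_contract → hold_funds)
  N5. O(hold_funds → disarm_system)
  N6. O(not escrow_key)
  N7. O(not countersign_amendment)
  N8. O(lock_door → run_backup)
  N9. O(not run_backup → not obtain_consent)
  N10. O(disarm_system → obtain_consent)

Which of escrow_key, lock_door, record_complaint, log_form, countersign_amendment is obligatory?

By case analysis on not seal_contract: premise 4 gives O(not seal_contract → hold_funds) and premise 1 gives O(seal_contract → hold_funds), so O(hold_funds) either way.
Applying K to premise 5 (O(hold_funds → disarm_system)) and O(hold_funds) yields O(disarm_system).
Premise 10 is O(disarm_system → obtain_consent); since O(disarm_system), deontic closure gives O(obtain_consent).
The contrapositive of premise 9 (O(not run_backup → not obtain_consent)) is O(obtain_consent → run_backup), and O(obtain_consent) is already established, so O(run_backup).
Premise 2 is O(not record_complaint → not run_backup); contrapositively O(run_backup → record_complaint). Since O(run_backup) holds, K gives O(record_complaint).
So O(record_complaint) holds — record_complaint is obligatory. None of the other listed options is made obligatory by any chain of premises.

record_complaint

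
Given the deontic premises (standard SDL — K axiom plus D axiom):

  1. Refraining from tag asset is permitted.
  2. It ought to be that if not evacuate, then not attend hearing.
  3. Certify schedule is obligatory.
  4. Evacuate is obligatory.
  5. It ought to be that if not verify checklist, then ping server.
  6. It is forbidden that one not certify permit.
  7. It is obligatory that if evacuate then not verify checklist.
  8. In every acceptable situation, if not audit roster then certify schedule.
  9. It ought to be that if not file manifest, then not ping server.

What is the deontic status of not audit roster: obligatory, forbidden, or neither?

Neither

Premise 8 is O(¬audit_roster → certify_schedule); even if O(certify_schedule) held, inferring O(¬audit_roster) would be affirming the consequent — invalid.
No premise or chain of K-axiom applications forces O(¬audit_roster), and none forces O(audit_roster). So ¬audit_roster is neither obligatory nor forbidden under these norms.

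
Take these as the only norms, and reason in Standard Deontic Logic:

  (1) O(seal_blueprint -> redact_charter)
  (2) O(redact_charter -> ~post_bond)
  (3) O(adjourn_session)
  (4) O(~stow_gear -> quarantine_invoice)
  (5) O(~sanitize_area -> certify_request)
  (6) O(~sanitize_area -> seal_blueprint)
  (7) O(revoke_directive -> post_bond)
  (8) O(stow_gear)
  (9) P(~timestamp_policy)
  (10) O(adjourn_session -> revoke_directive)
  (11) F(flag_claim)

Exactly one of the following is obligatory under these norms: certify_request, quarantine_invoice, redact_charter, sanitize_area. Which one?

sanitize_area

From premise 3 we have O(adjourn_session).
With premise 10, O(adjourn_session -> revoke_directive), the K-axiom yields O(revoke_directive).
Applying K to premise 7 (O(revoke_directive -> post_bond)) and O(revoke_directive) yields O(post_bond).
Premise 2 is O(redact_charter -> ~post_bond); contrapositively O(post_bond -> ~redact_charter). Since O(post_bond) holds, K gives O(~redact_charter).
Premise 1, O(seal_blueprint -> redact_charter), contraposes to O(~redact_charter -> ~seal_blueprint); with O(~redact_charter) we get O(~seal_blueprint).
Premise 6, O(~sanitize_area -> seal_blueprint), contraposes to O(~seal_blueprint -> sanitize_area); with O(~seal_blueprint) we get O(sanitize_area).
So O(sanitize_area) holds — sanitize_area is obligatory. None of the other listed options is made obligatory by any chain of premises.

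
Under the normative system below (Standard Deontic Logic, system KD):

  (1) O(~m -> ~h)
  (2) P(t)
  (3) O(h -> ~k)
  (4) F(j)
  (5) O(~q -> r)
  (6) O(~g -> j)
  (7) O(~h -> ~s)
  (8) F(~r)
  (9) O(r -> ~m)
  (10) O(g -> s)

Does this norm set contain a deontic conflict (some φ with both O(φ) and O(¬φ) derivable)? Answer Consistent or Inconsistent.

Inconsistent

F(~r) at premise 8 means O(r).
With premise 9, O(r -> ~m), the K-axiom yields O(~m).
Premise 1 is O(~m -> ~h); since O(~m), deontic closure gives O(~h).
From O(~h) and premise 7, O(~h -> ~s), we obtain O(~s).
Premise 10 is O(g -> s); contrapositively O(~s -> ~g). Since O(~s) holds, K gives O(~g).
Premise 6 is O(~g -> j); since O(~g), deontic closure gives O(j).
Yet premise 4 is F(j), i.e. O(~j).
We now have both O(j) and O(~j) — j is simultaneously obligatory and forbidden, violating the D-axiom.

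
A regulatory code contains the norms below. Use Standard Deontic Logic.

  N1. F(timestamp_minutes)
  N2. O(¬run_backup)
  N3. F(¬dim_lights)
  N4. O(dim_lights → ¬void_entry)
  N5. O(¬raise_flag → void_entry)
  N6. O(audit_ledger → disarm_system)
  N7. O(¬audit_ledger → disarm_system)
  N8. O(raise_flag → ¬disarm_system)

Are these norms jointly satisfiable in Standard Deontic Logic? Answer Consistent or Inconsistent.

Premises 6 and 7 are O(audit_ledger → disarm_system) and O(¬audit_ledger → disarm_system); every ideal world satisfies audit_ledger or ¬audit_ledger, so in either case disarm_system holds — hence O(disarm_system).
Premise 8, O(raise_flag → ¬disarm_system), contraposes to O(disarm_system → ¬raise_flag); with O(disarm_system) we get O(¬raise_flag).
With premise 5, O(¬raise_flag → void_entry), the K-axiom yields O(void_entry).
The contrapositive of premise 4 (O(dim_lights → ¬void_entry)) is O(void_entry → ¬dim_lights), and O(void_entry) is already established, so O(¬dim_lights).
But premise 3, F(¬dim_lights), means O(dim_lights).
We now have both O(¬dim_lights) and O(dim_lights) — dim_lights is simultaneously obligatory and forbidden, violating the D-axiom.

Inconsistent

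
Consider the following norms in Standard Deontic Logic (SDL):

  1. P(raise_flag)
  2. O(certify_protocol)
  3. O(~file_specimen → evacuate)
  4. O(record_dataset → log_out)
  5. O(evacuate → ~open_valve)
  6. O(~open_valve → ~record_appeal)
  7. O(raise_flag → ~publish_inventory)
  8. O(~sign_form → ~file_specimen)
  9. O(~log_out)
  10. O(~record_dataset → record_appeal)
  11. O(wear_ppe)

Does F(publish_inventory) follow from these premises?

No

Premise 7 is O(raise_flag → ~publish_inventory), but O(raise_flag) is not derivable from the premises (the permission P(raise_flag) asserts only ~O(~raise_flag), not O(raise_flag)), so it does not yield O(~publish_inventory).
No other premise forces O(~publish_inventory). An ideal world satisfying every premise can still have publish_inventory true, so F(publish_inventory) is not derivable.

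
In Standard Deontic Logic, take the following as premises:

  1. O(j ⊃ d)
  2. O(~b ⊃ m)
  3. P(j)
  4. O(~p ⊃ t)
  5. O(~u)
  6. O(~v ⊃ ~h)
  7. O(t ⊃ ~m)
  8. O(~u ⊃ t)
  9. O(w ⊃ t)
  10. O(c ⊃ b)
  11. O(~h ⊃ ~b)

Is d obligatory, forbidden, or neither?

Premise 1 is O(j ⊃ d), but O(j) is not derivable from the premises (the permission P(j) asserts only ~O(~j), not O(j)), so it does not yield O(d).
No premise or chain of K-axiom applications forces O(d), and none forces O(~d). So d is neither obligatory nor forbidden under these norms.

Neither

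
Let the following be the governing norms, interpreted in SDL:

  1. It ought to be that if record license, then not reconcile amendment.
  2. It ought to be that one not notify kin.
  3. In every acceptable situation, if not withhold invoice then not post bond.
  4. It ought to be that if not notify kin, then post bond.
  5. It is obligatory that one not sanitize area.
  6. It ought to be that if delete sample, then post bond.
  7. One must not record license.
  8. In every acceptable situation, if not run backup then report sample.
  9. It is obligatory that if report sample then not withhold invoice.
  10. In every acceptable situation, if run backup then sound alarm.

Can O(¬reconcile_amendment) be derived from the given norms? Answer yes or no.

Premise 1 is O(record_license → ¬reconcile_amendment), but O(record_license) is not derivable from the premises, so it does not yield O(¬reconcile_amendment).
No other premise forces O(¬reconcile_amendment). An ideal world satisfying every premise can still have ¬reconcile_amendment false, so O(¬reconcile_amendment) is not derivable.

No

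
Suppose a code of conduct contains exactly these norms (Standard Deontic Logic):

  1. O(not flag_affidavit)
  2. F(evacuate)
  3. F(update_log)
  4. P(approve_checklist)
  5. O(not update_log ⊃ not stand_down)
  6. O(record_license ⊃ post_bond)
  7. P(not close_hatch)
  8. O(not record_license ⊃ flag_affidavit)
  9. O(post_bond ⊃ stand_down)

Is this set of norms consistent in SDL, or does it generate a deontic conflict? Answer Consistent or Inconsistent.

F(update_log) at premise 3 means O(not update_log).
Applying K to premise 5 (O(not update_log ⊃ not stand_down)) and O(not update_log) yields O(not stand_down).
The contrapositive of premise 9 (O(post_bond ⊃ stand_down)) is O(not stand_down ⊃ not post_bond), and O(not stand_down) is already established, so O(not post_bond).
The contrapositive of premise 6 (O(record_license ⊃ post_bond)) is O(not post_bond ⊃ not record_license), and O(not post_bond) is already established, so O(not record_license).
From O(not record_license) and premise 8, O(not record_license ⊃ flag_affidavit), we obtain O(flag_affidavit).
Yet premise 1 states O(not flag_affidavit).
We now have both O(flag_affidavit) and O(not flag_affidavit) — flag_affidavit is simultaneously obligatory and forbidden, violating the D-axiom.

Inconsistent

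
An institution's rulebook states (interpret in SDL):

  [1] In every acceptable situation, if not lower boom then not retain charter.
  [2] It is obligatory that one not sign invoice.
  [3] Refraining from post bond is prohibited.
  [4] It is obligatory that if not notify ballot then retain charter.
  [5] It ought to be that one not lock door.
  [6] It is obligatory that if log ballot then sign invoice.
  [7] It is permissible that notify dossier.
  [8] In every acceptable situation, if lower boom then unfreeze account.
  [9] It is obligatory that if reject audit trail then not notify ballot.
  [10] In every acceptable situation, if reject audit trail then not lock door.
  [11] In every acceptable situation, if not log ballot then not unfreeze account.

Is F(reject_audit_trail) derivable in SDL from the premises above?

Yes

Premise 2 gives O(¬sign_invoice).
Premise 6, O(log_ballot → sign_invoice), contraposes to O(¬sign_invoice → ¬log_ballot); with O(¬sign_invoice) we get O(¬log_ballot).
With premise 11, O(¬log_ballot → ¬unfreeze_account), the K-axiom yields O(¬unfreeze_account).
The contrapositive of premise 8 (O(lower_boom → unfreeze_account)) is O(¬unfreeze_account → ¬lower_boom), and O(¬unfreeze_account) is already established, so O(¬lower_boom).
Applying K to premise 1 (O(¬lower_boom → ¬retain_charter)) and O(¬lower_boom) yields O(¬retain_charter).
Premise 4 is O(¬notify_ballot → retain_charter); contrapositively O(¬retain_charter → notify_ballot). Since O(¬retain_charter) holds, K gives O(notify_ballot).
The contrapositive of premise 9 (O(reject_audit_trail → ¬notify_ballot)) is O(notify_ballot → ¬reject_audit_trail), and O(notify_ballot) is already established, so O(¬reject_audit_trail).
Premises 3, 5, 7, 10 do not contribute to this derivation.
So O(¬reject_audit_trail) holds, i.e. F(reject_audit_trail). The claim follows.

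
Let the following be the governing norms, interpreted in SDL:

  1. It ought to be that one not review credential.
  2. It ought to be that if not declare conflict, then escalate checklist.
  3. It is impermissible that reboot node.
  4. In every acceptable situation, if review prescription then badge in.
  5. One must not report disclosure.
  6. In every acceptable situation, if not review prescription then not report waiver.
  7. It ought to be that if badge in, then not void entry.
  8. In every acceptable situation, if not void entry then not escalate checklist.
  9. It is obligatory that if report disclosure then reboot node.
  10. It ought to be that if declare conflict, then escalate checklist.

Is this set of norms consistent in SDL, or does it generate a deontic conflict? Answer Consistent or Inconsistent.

Premise 9 is O(report_disclosure → reboot_node), but O(report_disclosure) is not derivable from the premises, so it does not yield O(reboot_node).
So O(reboot_node) is not derivable, and the apparent clash with O(¬reboot_node) does not arise.
A world satisfying every obligation exists (e.g. badge_in=false, declare_conflict=false, escalate_checklist=true, reboot_node=false, report_disclosure=false, report_waiver=false, review_credential=false, review_prescription=false, void_entry=true); no atom is both obligatory and forbidden, so the set is consistent.

Consistent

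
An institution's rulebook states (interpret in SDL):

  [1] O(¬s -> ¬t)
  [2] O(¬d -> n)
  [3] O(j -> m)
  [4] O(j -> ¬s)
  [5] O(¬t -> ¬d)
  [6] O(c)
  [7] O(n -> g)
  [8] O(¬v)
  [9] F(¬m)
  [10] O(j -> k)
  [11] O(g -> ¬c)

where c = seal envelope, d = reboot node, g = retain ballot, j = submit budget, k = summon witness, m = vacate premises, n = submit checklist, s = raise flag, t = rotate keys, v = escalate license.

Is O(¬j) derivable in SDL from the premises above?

Yes

From premise 6 we have O(c).
Premise 11, O(g -> ¬c), contraposes to O(c -> ¬g); with O(c) we get O(¬g).
Premise 7, O(n -> g), contraposes to O(¬g -> ¬n); with O(¬g) we get O(¬n).
The contrapositive of premise 2 (O(¬d -> n)) is O(¬n -> d), and O(¬n) is already established, so O(d).
The contrapositive of premise 5 (O(¬t -> ¬d)) is O(d -> t), and O(d) is already established, so O(t).
Premise 1, O(¬s -> ¬t), contraposes to O(t -> s); with O(t) we get O(s).
Premise 4, O(j -> ¬s), contraposes to O(s -> ¬j); with O(s) we get O(¬j).
Premises 3, 8, 9, 10 do not contribute to this derivation.
So O(¬j) follows.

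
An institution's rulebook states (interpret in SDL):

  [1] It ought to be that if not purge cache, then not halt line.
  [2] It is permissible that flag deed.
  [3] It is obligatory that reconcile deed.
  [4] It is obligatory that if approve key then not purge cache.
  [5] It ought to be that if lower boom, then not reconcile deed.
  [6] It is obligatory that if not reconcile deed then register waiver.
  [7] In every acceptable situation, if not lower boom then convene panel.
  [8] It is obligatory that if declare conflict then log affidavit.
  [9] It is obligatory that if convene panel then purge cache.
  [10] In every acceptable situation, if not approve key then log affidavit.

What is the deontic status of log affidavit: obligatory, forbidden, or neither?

From premise 3 we have O(reconcile_deed).
The contrapositive of premise 5 (O(lower_boom → ¬reconcile_deed)) is O(reconcile_deed → ¬lower_boom), and O(reconcile_deed) is already established, so O(¬lower_boom).
From O(¬lower_boom) and premise 7, O(¬lower_boom → convene_panel), we obtain O(convene_panel).
With premise 9, O(convene_panel → purge_cache), the K-axiom yields O(purge_cache).
Premise 4, O(approve_key → ¬purge_cache), contraposes to O(purge_cache → ¬approve_key); with O(purge_cache) we get O(¬approve_key).
From O(¬approve_key) and premise 10, O(¬approve_key → log_affidavit), we obtain O(log_affidavit).
Premises 1, 2, 6, 8 do not contribute to this derivation.
Hence log_affidavit is obligatory.

Obligatory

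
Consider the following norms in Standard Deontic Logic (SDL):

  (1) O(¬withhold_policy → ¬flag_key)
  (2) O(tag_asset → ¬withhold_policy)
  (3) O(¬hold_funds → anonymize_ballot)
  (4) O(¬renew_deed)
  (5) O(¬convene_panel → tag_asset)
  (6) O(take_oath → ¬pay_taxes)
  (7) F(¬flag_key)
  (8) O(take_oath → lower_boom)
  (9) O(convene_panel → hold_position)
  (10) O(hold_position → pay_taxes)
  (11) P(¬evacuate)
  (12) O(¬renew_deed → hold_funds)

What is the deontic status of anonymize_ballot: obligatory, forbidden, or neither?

Premise 3 is O(¬hold_funds → anonymize_ballot), but O(¬hold_funds) is not derivable from the premises, so it does not yield O(anonymize_ballot).
No premise or chain of K-axiom applications forces O(anonymize_ballot), and none forces O(¬anonymize_ballot). So anonymize_ballot is neither obligatory nor forbidden under these norms.

Neither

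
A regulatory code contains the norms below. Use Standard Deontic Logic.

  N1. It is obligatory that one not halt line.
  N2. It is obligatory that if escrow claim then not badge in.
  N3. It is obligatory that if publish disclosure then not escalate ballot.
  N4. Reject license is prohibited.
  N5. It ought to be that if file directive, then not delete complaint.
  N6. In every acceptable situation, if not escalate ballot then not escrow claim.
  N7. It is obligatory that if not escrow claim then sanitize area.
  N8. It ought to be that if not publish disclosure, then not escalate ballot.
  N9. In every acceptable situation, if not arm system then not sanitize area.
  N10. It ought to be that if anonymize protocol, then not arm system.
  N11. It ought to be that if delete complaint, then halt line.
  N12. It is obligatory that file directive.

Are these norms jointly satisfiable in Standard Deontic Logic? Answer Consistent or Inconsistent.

Consistent

Premise 11 is O(delete_complaint → halt_line), but O(delete_complaint) is not derivable from the premises, so it does not yield O(halt_line).
So O(halt_line) is not derivable, and the apparent clash with O(¬halt_line) does not arise.
A world satisfying every obligation exists (e.g. anonymize_protocol=false, arm_system=true, badge_in=false, delete_complaint=false, escalate_ballot=false, escrow_claim=false, file_directive=true, halt_line=false, publish_disclosure=false, reject_license=false, sanitize_area=true); no atom is both obligatory and forbidden, so the set is consistent.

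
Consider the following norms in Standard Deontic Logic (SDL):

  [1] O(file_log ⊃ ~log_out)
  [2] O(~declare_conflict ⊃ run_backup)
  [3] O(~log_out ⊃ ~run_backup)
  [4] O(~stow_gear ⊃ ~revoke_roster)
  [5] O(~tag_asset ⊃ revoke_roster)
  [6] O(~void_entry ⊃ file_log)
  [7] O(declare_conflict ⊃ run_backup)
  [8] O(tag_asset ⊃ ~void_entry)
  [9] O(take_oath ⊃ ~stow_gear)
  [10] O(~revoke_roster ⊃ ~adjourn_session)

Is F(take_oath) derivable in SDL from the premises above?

Premises 7 and 2 are O(declare_conflict ⊃ run_backup) and O(~declare_conflict ⊃ run_backup); every ideal world satisfies declare_conflict or ~declare_conflict, so in either case run_backup holds — hence O(run_backup).
Premise 3 is O(~log_out ⊃ ~run_backup); contrapositively O(run_backup ⊃ log_out). Since O(run_backup) holds, K gives O(log_out).
Premise 1 is O(file_log ⊃ ~log_out); contrapositively O(log_out ⊃ ~file_log). Since O(log_out) holds, K gives O(~file_log).
Premise 6, O(~void_entry ⊃ file_log), contraposes to O(~file_log ⊃ void_entry); with O(~file_log) we get O(void_entry).
Premise 8 is O(tag_asset ⊃ ~void_entry); contrapositively O(void_entry ⊃ ~tag_asset). Since O(void_entry) holds, K gives O(~tag_asset).
Applying K to premise 5 (O(~tag_asset ⊃ revoke_roster)) and O(~tag_asset) yields O(revoke_roster).
Premise 4, O(~stow_gear ⊃ ~revoke_roster), contraposes to O(revoke_roster ⊃ stow_gear); with O(revoke_roster) we get O(stow_gear).
Premise 9 is O(take_oath ⊃ ~stow_gear); contrapositively O(stow_gear ⊃ ~take_oath). Since O(stow_gear) holds, K gives O(~take_oath).
Premise 10 does not contribute to this derivation.
So O(~take_oath) holds, i.e. F(take_oath). The claim follows.

Yes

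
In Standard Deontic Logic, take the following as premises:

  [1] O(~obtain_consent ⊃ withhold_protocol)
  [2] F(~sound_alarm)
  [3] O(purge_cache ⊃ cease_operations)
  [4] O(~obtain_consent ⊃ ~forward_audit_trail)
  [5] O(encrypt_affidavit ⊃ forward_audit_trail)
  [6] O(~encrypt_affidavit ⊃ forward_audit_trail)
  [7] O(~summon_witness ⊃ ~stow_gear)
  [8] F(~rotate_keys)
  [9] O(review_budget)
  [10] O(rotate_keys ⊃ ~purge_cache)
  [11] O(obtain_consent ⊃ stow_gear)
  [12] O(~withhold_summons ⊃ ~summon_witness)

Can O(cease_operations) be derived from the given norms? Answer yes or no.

No

Premise 3 is O(purge_cache ⊃ cease_operations), but O(purge_cache) is not derivable from the premises, so it does not yield O(cease_operations).
No other premise forces O(cease_operations). An ideal world satisfying every premise can still have cease_operations false, so O(cease_operations) is not derivable.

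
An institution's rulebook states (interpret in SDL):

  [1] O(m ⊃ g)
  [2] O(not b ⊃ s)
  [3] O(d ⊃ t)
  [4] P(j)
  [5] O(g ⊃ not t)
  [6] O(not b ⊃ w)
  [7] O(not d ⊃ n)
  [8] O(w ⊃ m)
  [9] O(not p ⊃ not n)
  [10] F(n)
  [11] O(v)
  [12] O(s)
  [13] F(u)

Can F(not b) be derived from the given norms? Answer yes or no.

Yes

Premise 10, F(n), is equivalent to O(not n).
Premise 7, O(not d ⊃ n), contraposes to O(not n ⊃ d); with O(not n) we get O(d).
Applying K to premise 3 (O(d ⊃ t)) and O(d) yields O(t).
Premise 5, O(g ⊃ not t), contraposes to O(t ⊃ not g); with O(t) we get O(not g).
Premise 1, O(m ⊃ g), contraposes to O(not g ⊃ not m); with O(not g) we get O(not m).
Premise 8, O(w ⊃ m), contraposes to O(not m ⊃ not w); with O(not m) we get O(not w).
The contrapositive of premise 6 (O(not b ⊃ w)) is O(not w ⊃ b), and O(not w) is already established, so O(b).
Premises 2, 4, 9, 11, 12, 13 do not contribute to this derivation.
So O(b) holds, i.e. F(not b). The claim follows.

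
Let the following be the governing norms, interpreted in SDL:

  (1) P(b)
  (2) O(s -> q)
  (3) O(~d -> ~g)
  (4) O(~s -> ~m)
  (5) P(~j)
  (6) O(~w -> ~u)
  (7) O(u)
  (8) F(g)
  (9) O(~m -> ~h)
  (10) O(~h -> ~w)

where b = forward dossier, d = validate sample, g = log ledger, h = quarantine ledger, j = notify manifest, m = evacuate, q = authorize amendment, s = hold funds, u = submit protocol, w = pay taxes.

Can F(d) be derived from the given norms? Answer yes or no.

Premise 3 is O(~d -> ~g); even if O(~g) held, inferring O(~d) would be affirming the consequent — invalid.
No other premise forces O(~d). An ideal world satisfying every premise can still have d true, so F(d) is not derivable.

No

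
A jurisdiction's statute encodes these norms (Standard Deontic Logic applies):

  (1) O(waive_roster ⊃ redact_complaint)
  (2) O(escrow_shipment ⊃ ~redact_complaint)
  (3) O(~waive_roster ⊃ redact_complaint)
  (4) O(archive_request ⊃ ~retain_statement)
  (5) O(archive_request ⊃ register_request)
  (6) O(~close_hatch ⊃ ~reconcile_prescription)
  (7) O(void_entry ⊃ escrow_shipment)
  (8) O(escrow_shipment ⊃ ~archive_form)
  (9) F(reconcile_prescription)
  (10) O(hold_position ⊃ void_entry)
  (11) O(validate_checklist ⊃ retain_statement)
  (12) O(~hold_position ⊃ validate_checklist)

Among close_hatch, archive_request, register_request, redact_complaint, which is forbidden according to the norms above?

archive_request

Premises 3 and 1 are O(~waive_roster ⊃ redact_complaint) and O(waive_roster ⊃ redact_complaint); every ideal world satisfies ~waive_roster or waive_roster, so in either case redact_complaint holds — hence O(redact_complaint).
Premise 2 is O(escrow_shipment ⊃ ~redact_complaint); contrapositively O(redact_complaint ⊃ ~escrow_shipment). Since O(redact_complaint) holds, K gives O(~escrow_shipment).
Premise 7 is O(void_entry ⊃ escrow_shipment); contrapositively O(~escrow_shipment ⊃ ~void_entry). Since O(~escrow_shipment) holds, K gives O(~void_entry).
Premise 10 is O(hold_position ⊃ void_entry); contrapositively O(~void_entry ⊃ ~hold_position). Since O(~void_entry) holds, K gives O(~hold_position).
Premise 12 is O(~hold_position ⊃ validate_checklist); since O(~hold_position), deontic closure gives O(validate_checklist).
With premise 11, O(validate_checklist ⊃ retain_statement), the K-axiom yields O(retain_statement).
The contrapositive of premise 4 (O(archive_request ⊃ ~retain_statement)) is O(retain_statement ⊃ ~archive_request), and O(retain_statement) is already established, so O(~archive_request).
So O(~archive_request) holds, i.e. archive_request is forbidden. None of the other listed options is forbidden under the premises.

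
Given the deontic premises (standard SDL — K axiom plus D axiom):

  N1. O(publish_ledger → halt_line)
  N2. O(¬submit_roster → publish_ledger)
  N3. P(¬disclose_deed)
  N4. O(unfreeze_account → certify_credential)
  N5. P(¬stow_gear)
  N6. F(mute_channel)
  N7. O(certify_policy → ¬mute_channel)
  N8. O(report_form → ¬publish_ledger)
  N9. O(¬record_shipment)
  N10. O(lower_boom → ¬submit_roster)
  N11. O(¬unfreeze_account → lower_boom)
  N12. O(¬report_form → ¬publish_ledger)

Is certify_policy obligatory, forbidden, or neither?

Neither

Premise 7 is O(certify_policy → ¬mute_channel); even if O(¬mute_channel) held, inferring O(certify_policy) would be affirming the consequent — invalid.
No premise or chain of K-axiom applications forces O(certify_policy), and none forces O(¬certify_policy). So certify_policy is neither obligatory nor forbidden under these norms.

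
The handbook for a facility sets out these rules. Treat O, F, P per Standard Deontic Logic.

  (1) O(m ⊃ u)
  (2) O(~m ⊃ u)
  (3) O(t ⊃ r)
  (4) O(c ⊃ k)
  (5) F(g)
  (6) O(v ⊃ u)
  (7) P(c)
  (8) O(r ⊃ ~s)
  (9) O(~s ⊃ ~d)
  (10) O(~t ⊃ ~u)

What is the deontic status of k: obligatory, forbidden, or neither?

Premise 4 is O(c ⊃ k), but O(c) is not derivable from the premises (the permission P(c) asserts only ~O(~c), not O(c)), so it does not yield O(k).
No premise or chain of K-axiom applications forces O(k), and none forces O(~k). So k is neither obligatory nor forbidden under these norms.

Neither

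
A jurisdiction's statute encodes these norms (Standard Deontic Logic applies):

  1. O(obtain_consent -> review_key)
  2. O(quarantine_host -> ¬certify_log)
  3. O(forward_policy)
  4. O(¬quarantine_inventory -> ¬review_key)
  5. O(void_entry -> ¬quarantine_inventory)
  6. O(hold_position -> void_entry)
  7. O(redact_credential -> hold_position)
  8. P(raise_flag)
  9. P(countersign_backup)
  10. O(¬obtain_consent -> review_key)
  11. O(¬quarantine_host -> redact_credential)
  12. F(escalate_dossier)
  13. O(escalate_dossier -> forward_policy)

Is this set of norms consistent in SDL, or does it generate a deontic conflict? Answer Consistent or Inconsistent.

Consistent

Premise 13 is O(escalate_dossier -> forward_policy); even if O(forward_policy) held, inferring O(escalate_dossier) would be affirming the consequent — invalid.
So O(escalate_dossier) is not derivable, and the apparent clash with O(¬escalate_dossier) does not arise.
A world satisfying every obligation exists (e.g. certify_log=false, countersign_backup=false, escalate_dossier=false, forward_policy=true, hold_position=false, obtain_consent=false, quarantine_host=true, quarantine_inventory=true, raise_flag=false, redact_credential=false, review_key=true, void_entry=false); no atom is both obligatory and forbidden, so the set is consistent.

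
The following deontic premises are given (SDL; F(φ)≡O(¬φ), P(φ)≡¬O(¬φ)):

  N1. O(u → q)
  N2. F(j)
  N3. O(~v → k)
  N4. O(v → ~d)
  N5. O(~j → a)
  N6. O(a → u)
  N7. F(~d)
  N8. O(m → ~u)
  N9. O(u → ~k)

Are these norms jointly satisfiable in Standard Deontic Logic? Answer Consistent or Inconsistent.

Inconsistent

Premise 7, F(~d), is equivalent to O(d).
Premise 4, O(v → ~d), contraposes to O(d → ~v); with O(d) we get O(~v).
Applying K to premise 3 (O(~v → k)) and O(~v) yields O(k).
Premise 9 is O(u → ~k); contrapositively O(k → ~u). Since O(k) holds, K gives O(~u).
The contrapositive of premise 6 (O(a → u)) is O(~u → ~a), and O(~u) is already established, so O(~a).
Premise 5 is O(~j → a); contrapositively O(~a → j). Since O(~a) holds, K gives O(j).
Yet premise 2 is F(j), i.e. O(~j).
We now have both O(j) and O(~j) — j is simultaneously obligatory and forbidden, violating the D-axiom.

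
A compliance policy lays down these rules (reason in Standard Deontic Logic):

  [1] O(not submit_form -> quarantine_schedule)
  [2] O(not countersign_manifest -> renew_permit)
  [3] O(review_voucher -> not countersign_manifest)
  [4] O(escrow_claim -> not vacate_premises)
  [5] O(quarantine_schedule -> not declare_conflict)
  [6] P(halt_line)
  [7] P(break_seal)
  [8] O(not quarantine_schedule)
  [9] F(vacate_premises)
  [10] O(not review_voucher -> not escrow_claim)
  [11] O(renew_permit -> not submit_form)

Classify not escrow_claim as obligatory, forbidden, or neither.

Obligatory

Premise 8 gives O(not quarantine_schedule).
Premise 1 is O(not submit_form -> quarantine_schedule); contrapositively O(not quarantine_schedule -> submit_form). Since O(not quarantine_schedule) holds, K gives O(submit_form).
Premise 11, O(renew_permit -> not submit_form), contraposes to O(submit_form -> not renew_permit); with O(submit_form) we get O(not renew_permit).
Premise 2 is O(not countersign_manifest -> renew_permit); contrapositively O(not renew_permit -> countersign_manifest). Since O(not renew_permit) holds, K gives O(countersign_manifest).
Premise 3, O(review_voucher -> not countersign_manifest), contraposes to O(countersign_manifest -> not review_voucher); with O(countersign_manifest) we get O(not review_voucher).
With premise 10, O(not review_voucher -> not escrow_claim), the K-axiom yields O(not escrow_claim).
Premises 4, 5, 6, 7, 9 do not contribute to this derivation.
Hence not escrow_claim is obligatory.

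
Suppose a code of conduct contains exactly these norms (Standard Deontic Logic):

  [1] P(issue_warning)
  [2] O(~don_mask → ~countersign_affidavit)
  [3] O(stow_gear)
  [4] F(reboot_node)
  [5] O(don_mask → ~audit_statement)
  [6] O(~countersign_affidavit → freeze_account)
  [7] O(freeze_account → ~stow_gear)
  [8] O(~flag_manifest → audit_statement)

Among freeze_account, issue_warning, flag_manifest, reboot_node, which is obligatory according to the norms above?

flag_manifest

Premise 3 states O(stow_gear) outright.
Premise 7, O(freeze_account → ~stow_gear), contraposes to O(stow_gear → ~freeze_account); with O(stow_gear) we get O(~freeze_account).
Premise 6, O(~countersign_affidavit → freeze_account), contraposes to O(~freeze_account → countersign_affidavit); with O(~freeze_account) we get O(countersign_affidavit).
Premise 2, O(~don_mask → ~countersign_affidavit), contraposes to O(countersign_affidavit → don_mask); with O(countersign_affidavit) we get O(don_mask).
With premise 5, O(don_mask → ~audit_statement), the K-axiom yields O(~audit_statement).
Premise 8, O(~flag_manifest → audit_statement), contraposes to O(~audit_statement → flag_manifest); with O(~audit_statement) we get O(flag_manifest).
So O(flag_manifest) holds — flag_manifest is obligatory. None of the other listed options is made obligatory by any chain of premises.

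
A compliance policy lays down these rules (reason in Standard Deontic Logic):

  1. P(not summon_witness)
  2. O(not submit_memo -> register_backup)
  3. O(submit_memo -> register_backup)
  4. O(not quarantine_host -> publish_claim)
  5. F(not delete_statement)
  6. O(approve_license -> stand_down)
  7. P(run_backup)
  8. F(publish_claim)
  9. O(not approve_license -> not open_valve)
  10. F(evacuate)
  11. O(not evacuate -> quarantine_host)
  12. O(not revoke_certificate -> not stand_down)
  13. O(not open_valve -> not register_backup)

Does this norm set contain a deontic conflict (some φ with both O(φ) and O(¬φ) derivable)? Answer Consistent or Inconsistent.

Consistent

Premise 4 is O(not quarantine_host -> publish_claim), but O(not quarantine_host) is not derivable from the premises, so it does not yield O(publish_claim).
So O(publish_claim) is not derivable, and the apparent clash with O(not publish_claim) does not arise.
A world satisfying every obligation exists (e.g. approve_license=true, delete_statement=true, evacuate=false, open_valve=true, publish_claim=false, quarantine_host=true, register_backup=true, revoke_certificate=true, run_backup=false, stand_down=true, submit_memo=false, summon_witness=false); no atom is both obligatory and forbidden, so the set is consistent.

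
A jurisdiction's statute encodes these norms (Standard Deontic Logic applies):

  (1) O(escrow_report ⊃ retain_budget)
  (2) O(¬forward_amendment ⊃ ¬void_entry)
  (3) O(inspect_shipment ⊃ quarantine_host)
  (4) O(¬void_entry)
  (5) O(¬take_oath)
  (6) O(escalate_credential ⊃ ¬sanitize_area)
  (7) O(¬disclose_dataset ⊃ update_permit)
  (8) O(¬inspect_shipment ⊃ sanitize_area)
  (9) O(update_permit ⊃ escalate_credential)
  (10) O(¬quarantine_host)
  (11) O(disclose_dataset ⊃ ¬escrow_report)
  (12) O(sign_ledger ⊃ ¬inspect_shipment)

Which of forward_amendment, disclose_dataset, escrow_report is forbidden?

Premise 10 gives O(¬quarantine_host).
The contrapositive of premise 3 (O(inspect_shipment ⊃ quarantine_host)) is O(¬quarantine_host ⊃ ¬inspect_shipment), and O(¬quarantine_host) is already established, so O(¬inspect_shipment).
From O(¬inspect_shipment) and premise 8, O(¬inspect_shipment ⊃ sanitize_area), we obtain O(sanitize_area).
Premise 6 is O(escalate_credential ⊃ ¬sanitize_area); contrapositively O(sanitize_area ⊃ ¬escalate_credential). Since O(sanitize_area) holds, K gives O(¬escalate_credential).
The contrapositive of premise 9 (O(update_permit ⊃ escalate_credential)) is O(¬escalate_credential ⊃ ¬update_permit), and O(¬escalate_credential) is already established, so O(¬update_permit).
Premise 7 is O(¬disclose_dataset ⊃ update_permit); contrapositively O(¬update_permit ⊃ disclose_dataset). Since O(¬update_permit) holds, K gives O(disclose_dataset).
Applying K to premise 11 (O(disclose_dataset ⊃ ¬escrow_report)) and O(disclose_dataset) yields O(¬escrow_report).
So O(¬escrow_report) holds, i.e. escrow_report is forbidden. None of the other listed options is forbidden under the premises.

escrow_report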